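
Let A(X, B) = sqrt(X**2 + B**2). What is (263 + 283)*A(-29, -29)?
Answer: 15834*sqrt(2) ≈ 22393.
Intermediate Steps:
A(X, B) = sqrt(B**2 + X**2)
(263 + 283)*A(-29, -29) = (263 + 283)*sqrt((-29)**2 + (-29)**2) = 546*sqrt(841 + 841) = 546*sqrt(1682) = 546*(29*sqrt(2)) = 15834*sqrt(2)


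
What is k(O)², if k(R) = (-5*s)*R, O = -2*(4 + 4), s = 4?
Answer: 102400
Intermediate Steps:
O = -16 (O = -2*8 = -16)
k(R) = -20*R (k(R) = (-5*4)*R = -20*R)
k(O)² = (-20*(-16))² = 320² = 102400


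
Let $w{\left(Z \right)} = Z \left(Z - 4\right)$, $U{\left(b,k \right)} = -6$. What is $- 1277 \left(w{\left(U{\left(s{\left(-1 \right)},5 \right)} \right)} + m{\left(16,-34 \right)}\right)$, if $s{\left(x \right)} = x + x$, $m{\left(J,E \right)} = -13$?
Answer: $-60019$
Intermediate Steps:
$s{\left(x \right)} = 2 x$
$w{\left(Z \right)} = Z \left(-4 + Z\right)$
$- 1277 \left(w{\left(U{\left(s{\left(-1 \right)},5 \right)} \right)} + m{\left(16,-34 \right)}\right) = - 1277 \left(- 6 \left(-4 - 6\right) - 13\right) = - 1277 \left(\left(-6\right) \left(-10\right) - 13\right) = - 1277 \left(60 - 13\right) = \left(-1277\right) 47 = -60019$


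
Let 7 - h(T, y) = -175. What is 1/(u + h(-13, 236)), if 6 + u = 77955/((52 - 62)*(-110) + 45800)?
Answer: 9380/1666471 ≈ 0.0056287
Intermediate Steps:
h(T, y) = 182 (h(T, y) = 7 - 1*(-175) = 7 + 175 = 182)
u = -40689/9380 (u = -6 + 77955/((52 - 62)*(-110) + 45800) = -6 + 77955/(-10*(-110) + 45800) = -6 + 77955/(1100 + 45800) = -6 + 77955/46900 = -6 + 77955*(1/46900) = -6 + 15591/9380 = -40689/9380 ≈ -4.3378)
1/(u + h(-13, 236)) = 1/(-40689/9380 + 182) = 1/(1666471/9380) = 9380/1666471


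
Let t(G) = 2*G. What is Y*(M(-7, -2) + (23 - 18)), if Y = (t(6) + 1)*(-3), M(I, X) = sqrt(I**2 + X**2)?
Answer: -195 - 39*sqrt(53) ≈ -478.92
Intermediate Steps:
Y = -39 (Y = (2*6 + 1)*(-3) = (12 + 1)*(-3) = 13*(-3) = -39)
Y*(M(-7, -2) + (23 - 18)) = -39*(sqrt((-7)**2 + (-2)**2) + (23 - 18)) = -39*(sqrt(49 + 4) + 5) = -39*(sqrt(53) + 5) = -39*(5 + sqrt(53)) = -195 - 39*sqrt(53)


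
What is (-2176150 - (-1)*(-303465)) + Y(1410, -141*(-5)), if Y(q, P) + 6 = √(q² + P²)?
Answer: -2479621 + 705*√5 ≈ -2.4780e+6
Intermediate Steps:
Y(q, P) = -6 + √(P² + q²) (Y(q, P) = -6 + √(q² + P²) = -6 + √(P² + q²))
(-2176150 - (-1)*(-303465)) + Y(1410, -141*(-5)) = (-2176150 - (-1)*(-303465)) + (-6 + √((-141*(-5))² + 1410²)) = (-2176150 - 1*303465) + (-6 + √(705² + 1988100)) = (-2176150 - 303465) + (-6 + √(497025 + 1988100)) = -2479615 + (-6 + √2485125) = -2479615 + (-6 + 705*√5) = -2479621 + 705*√5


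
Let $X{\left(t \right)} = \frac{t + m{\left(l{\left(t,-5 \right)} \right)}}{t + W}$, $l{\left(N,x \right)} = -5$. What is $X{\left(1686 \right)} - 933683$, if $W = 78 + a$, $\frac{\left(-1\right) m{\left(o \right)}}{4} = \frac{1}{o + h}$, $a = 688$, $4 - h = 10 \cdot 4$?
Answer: $- \frac{46932475113}{50266} \approx -9.3368 \cdot 10^{5}$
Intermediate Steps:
$h = -36$ ($h = 4 - 10 \cdot 4 = 4 - 40 = -36$)
$m{\left(o \right)} = - \frac{4}{-36 + o}$ ($m{\left(o \right)} = - \frac{4}{o - 36} = - \frac{4}{-36 + o}$)
$W = 766$ ($W = 78 + 688 = 766$)
$X{\left(t \right)} = \frac{\frac{4}{41} + t}{766 + t}$ ($X{\left(t \right)} = \frac{t - \frac{4}{-36 - 5}}{t + 766} = \frac{t - \frac{4}{-41}}{766 + t} = \frac{t - - \frac{4}{41}}{766 + t} = \frac{t + \frac{4}{41}}{766 + t} = \frac{\frac{4}{41} + t}{766 + t}$)
$X{\left(1686 \right)} - 933683 = \frac{\frac{4}{41} + 1686}{766 + 1686} - 933683 = \frac{1}{2452} \cdot \frac{69130}{41} - 933683 = \frac{34565}{50266} - 933683 = - \frac{46932475113}{50266}$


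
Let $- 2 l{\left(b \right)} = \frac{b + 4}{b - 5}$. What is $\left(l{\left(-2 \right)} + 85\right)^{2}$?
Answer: $\frac{355216}{49} \approx 7249.3$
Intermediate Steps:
$l{\left(b \right)} = - \frac{4 + b}{2 \left(-5 + b\right)}$ ($l{\left(b \right)} = - \frac{\left(b + 4\right) \frac{1}{b - 5}}{2} = - \frac{\left(4 + b\right) \frac{1}{-5 + b}}{2} = - \frac{\frac{1}{-5 + b} \left(4 + b\right)}{2} = - \frac{4 + b}{2 \left(-5 + b\right)}$)
$\left(l{\left(-2 \right)} + 85\right)^{2} = \left(\frac{-4 - -2}{2 \left(-5 - 2\right)} + 85\right)^{2} = \left(\frac{-4 + 2}{2 \left(-7\right)} + 85\right)^{2} = \left(\frac{1}{2} \left(- \frac{1}{7}\right) \left(-2\right) + 85\right)^{2} = \left(\frac{1}{7} + 85\right)^{2} = \left(\frac{596}{7}\right)^{2} = \frac{355216}{49}$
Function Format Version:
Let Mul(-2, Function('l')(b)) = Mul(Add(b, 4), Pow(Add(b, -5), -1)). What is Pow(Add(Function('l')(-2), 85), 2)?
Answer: Rational(355216, 49) ≈ 7249.3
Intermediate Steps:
Function('l')(b) = Mul(Rational(-1, 2), Pow(Add(-5, b), -1), Add(4, b)) (Function('l')(b) = Mul(Rational(-1, 2), Mul(Add(b, 4), Pow(Add(b, -5), -1))) = Mul(Rational(-1, 2), Mul(Add(4, b), Pow(Add(-5, b), -1))) = Mul(Rational(-1, 2), Mul(Pow(Add(-5, b), -1), Add(4, b))) = Mul(Rational(-1, 2), Pow(Add(-5, b), -1), Add(4, b)))
Pow(Add(Function('l')(-2), 85), 2) = Pow(Add(Mul(Rational(1, 2), Pow(Add(-5, -2), -1), Add(-4, Mul(-1, -2))), 85), 2) = Pow(Add(Mul(Rational(1, 2), Pow(-7, -1), Add(-4, 2)), 85), 2) = Pow(Add(Mul(Rational(1, 2), Rational(-1, 7), -2), 85), 2) = Pow(Add(Rational(1, 7), 85), 2) = Pow(Rational(596, 7), 2) = Rational(355216, 49)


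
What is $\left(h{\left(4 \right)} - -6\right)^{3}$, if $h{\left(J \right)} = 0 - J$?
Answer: $8$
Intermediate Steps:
$h{\left(J \right)} = - J$
$\left(h{\left(4 \right)} - -6\right)^{3} = \left(\left(-1\right) 4 - -6\right)^{3} = \left(-4 + 6\right)^{3} = 2^{3} = 8$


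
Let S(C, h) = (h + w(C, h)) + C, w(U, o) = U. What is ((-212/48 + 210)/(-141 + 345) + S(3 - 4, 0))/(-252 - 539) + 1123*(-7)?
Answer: -2174540917/276624 ≈ -7861.0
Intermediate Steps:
S(C, h) = h + 2*C (S(C, h) = (h + C) + C = (C + h) + C = h + 2*C)
((-212/48 + 210)/(-141 + 345) + S(3 - 4, 0))/(-252 - 539) + 1123*(-7) = ((-212/48 + 210)/(-141 + 345) + (0 + 2*(3 - 4)))/(-252 - 539) + 1123*(-7) = ((-212*1/48 + 210)/204 + (0 + 2*(-1)))/(-791) - 7861 = ((-53/12 + 210)*(1/204) + (0 - 2))*(-1/791) - 7861 = ((2467/12)*(1/204) - 2)*(-1/791) - 7861 = (2467/2448 - 2)*(-1/791) - 7861 = -2429/2448*(-1/791) - 7861 = 347/276624 - 7861 = -2174540917/276624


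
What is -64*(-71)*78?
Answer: 354432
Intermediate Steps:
-64*(-71)*78 = 4544*78 = 354432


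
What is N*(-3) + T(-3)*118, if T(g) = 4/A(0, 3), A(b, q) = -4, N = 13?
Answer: -157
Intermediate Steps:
T(g) = -1 (T(g) = 4/(-4) = 4*(-¼) = -1)
N*(-3) + T(-3)*118 = 13*(-3) - 1*118 = -39 - 118 = -157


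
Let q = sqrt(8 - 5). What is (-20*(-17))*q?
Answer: 340*sqrt(3) ≈ 588.90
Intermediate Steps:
q = sqrt(3) ≈ 1.7320
(-20*(-17))*q = (-20*(-17))*sqrt(3) = 340*sqrt(3)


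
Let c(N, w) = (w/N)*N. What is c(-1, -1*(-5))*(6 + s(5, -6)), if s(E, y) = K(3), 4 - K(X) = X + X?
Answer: 20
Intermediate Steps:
K(X) = 4 - 2*X (K(X) = 4 - (X + X) = 4 - 2*X)
s(E, y) = -2 (s(E, y) = 4 - 2*3 = 4 - 6 = -2)
c(N, w) = w
c(-1, -1*(-5))*(6 + s(5, -6)) = (-1*(-5))*(6 - 2) = 5*4 = 20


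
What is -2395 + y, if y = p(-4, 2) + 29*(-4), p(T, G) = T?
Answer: -2515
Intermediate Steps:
y = -120 (y = -4 + 29*(-4) = -4 - 116 = -120)
-2395 + y = -2395 - 120 = -2515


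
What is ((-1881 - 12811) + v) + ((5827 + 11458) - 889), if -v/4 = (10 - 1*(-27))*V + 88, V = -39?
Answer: 7124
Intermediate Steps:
v = 5420 (v = -4*((10 - 1*(-27))*(-39) + 88) = -4*((10 + 27)*(-39) + 88) = -4*(37*(-39) + 88) = -4*(-1443 + 88) = -4*(-1355) = 5420)
((-1881 - 12811) + v) + ((5827 + 11458) - 889) = ((-1881 - 12811) + 5420) + ((5827 + 11458) - 889) = (-14692 + 5420) + (17285 - 889) = -9272 + 16396 = 7124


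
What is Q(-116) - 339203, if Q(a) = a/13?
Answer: -4409755/13 ≈ -3.3921e+5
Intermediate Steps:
Q(a) = a/13
Q(-116) - 339203 = (1/13)*(-116) - 339203 = -116/13 - 339203 = -4409755/13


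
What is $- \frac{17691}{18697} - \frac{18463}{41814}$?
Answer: $- \frac{1084934185}{781796358} \approx -1.3877$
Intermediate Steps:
$- \frac{17691}{18697} - \frac{18463}{41814} = - \frac{1084934185}{781796358}$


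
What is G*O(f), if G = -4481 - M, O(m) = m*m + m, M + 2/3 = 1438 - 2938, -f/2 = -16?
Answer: -3147232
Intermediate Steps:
f = 32 (f = -2*(-16) = 32)
M = -4502/3 (M = -2/3 + (1438 - 2938) = -2/3 - 1500 = -4502/3 ≈ -1500.7)
O(m) = m + m**2 (O(m) = m**2 + m = m + m**2)
G = -8941/3 (G = -4481 - 1*(-4502/3) = -4481 + 4502/3 = -8941/3 ≈ -2980.3)
G*O(f) = -286112*(1 + 32)/3 = -286112*33/3 = -8941/3*1056 = -3147232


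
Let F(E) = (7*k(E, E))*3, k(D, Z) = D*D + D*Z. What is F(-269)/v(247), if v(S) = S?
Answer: 3039162/247 ≈ 12304.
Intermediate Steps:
k(D, Z) = D² + D*Z
F(E) = 42*E² (F(E) = (7*(E*(E + E)))*3 = (7*(E*(2*E)))*3 = (7*(2*E²))*3 = (14*E²)*3 = 42*E²)
F(-269)/v(247) = (42*(-269)²)/247 = (42*72361)*(1/247) = 3039162*(1/247) = 3039162/247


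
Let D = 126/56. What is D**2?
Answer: 81/16 ≈ 5.0625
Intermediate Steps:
D = 9/4 (D = 126*(1/56) = 9/4 ≈ 2.2500)
D**2 = (9/4)**2 = 81/16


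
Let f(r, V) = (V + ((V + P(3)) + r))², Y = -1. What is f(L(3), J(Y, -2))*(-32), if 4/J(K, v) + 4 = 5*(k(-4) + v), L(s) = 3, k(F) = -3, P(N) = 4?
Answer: -1216800/841 ≈ -1446.8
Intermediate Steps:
J(K, v) = 4/(-19 + 5*v) (J(K, v) = 4/(-4 + 5*(-3 + v)) = 4/(-4 + (-15 + 5*v)) = 4/(-19 + 5*v))
f(r, V) = (4 + r + 2*V)² (f(r, V) = (V + ((V + 4) + r))² = (V + ((4 + V) + r))² = (V + (4 + V + r))² = (4 + r + 2*V)²)
f(L(3), J(Y, -2))*(-32) = (4 + 3 + 2*(4/(-19 + 5*(-2))))²*(-32) = (4 + 3 + 2*(4/(-19 - 10)))²*(-32) = (4 + 3 + 2*(4/(-29)))²*(-32) = (4 + 3 + 2*(4*(-1/29)))²*(-32) = (4 + 3 + 2*(-4/29))²*(-32) = (4 + 3 - 8/29)²*(-32) = (195/29)²*(-32) = (38025/841)*(-32) = -1216800/841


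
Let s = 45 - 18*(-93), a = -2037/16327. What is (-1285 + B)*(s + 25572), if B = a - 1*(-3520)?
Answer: 995816059128/16327 ≈ 6.0992e+7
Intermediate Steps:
a = -2037/16327 (a = -2037*1/16327 = -2037/16327 ≈ -0.12476)
B = 57469003/16327 (B = -2037/16327 - 1*(-3520) = -2037/16327 + 3520 = 57469003/16327 ≈ 3519.9)
s = 1719 (s = 45 + 1674 = 1719)
(-1285 + B)*(s + 25572) = (-1285 + 57469003/16327)*(1719 + 25572) = (36488808/16327)*27291 = 995816059128/16327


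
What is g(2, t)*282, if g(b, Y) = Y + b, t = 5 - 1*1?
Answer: 1692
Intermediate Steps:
t = 4 (t = 5 - 1 = 4)
g(2, t)*282 = (4 + 2)*282 = 6*282 = 1692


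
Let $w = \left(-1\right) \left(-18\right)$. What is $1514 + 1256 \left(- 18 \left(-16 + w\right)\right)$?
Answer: $-43702$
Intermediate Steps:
$w = 18$
$1514 + 1256 \left(- 18 \left(-16 + w\right)\right) = 1514 + 1256 \left(- 18 \left(-16 + 18\right)\right) = 1514 + 1256 \left(\left(-18\right) 2\right) = 1514 + 1256 \left(-36\right) = 1514 - 45216 = -43702$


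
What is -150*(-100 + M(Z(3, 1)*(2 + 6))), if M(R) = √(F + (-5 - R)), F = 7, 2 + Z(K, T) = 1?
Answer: 15000 - 150*√10 ≈ 14526.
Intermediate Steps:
Z(K, T) = -1 (Z(K, T) = -2 + 1 = -1)
M(R) = √(2 - R) (M(R) = √(7 + (-5 - R)) = √(2 - R))
-150*(-100 + M(Z(3, 1)*(2 + 6))) = -150*(-100 + √(2 - (-1)*(2 + 6))) = -150*(-100 + √(2 - (-1)*8)) = -150*(-100 + √(2 - 1*(-8))) = -150*(-100 + √(2 + 8)) = -150*(-100 + √10) = 15000 - 150*√10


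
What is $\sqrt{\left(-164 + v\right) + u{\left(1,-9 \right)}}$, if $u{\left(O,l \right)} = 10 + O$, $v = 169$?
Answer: $4$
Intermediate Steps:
$\sqrt{\left(-164 + v\right) + u{\left(1,-9 \right)}} = \sqrt{\left(-164 + 169\right) + \left(10 + 1\right)} = \sqrt{5 + 11} = \sqrt{16} = 4$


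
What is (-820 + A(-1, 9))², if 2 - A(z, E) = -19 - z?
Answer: 640000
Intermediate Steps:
A(z, E) = 21 + z (A(z, E) = 2 - (-19 - z) = 2 + (19 + z) = 21 + z)
(-820 + A(-1, 9))² = (-820 + (21 - 1))² = (-820 + 20)² = (-800)² = 640000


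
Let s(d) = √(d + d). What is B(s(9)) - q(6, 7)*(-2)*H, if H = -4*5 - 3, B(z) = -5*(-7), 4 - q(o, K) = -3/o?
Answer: -172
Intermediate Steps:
q(o, K) = 4 + 3/o (q(o, K) = 4 - (-3)/o = 4 + 3/o)
s(d) = √2*√d (s(d) = √(2*d) = √2*√d)
B(z) = 35
H = -23 (H = -20 - 3 = -23)
B(s(9)) - q(6, 7)*(-2)*H = 35 - (4 + 3/6)*(-2)*(-23) = 35 - (4 + 3*(⅙))*(-2)*(-23) = 35 - (4 + ½)*(-2)*(-23) = 35 - (9/2)*(-2)*(-23) = 35 - (-9)*(-23) = 35 - 1*207 = 35 - 207 = -172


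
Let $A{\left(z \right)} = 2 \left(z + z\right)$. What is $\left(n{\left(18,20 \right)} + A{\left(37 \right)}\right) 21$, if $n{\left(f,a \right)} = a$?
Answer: $3528$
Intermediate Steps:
$A{\left(z \right)} = 4 z$ ($A{\left(z \right)} = 2 \cdot 2 z = 4 z$)
$\left(n{\left(18,20 \right)} + A{\left(37 \right)}\right) 21 = \left(20 + 4 \cdot 37\right) 21 = \left(20 + 148\right) 21 = 168 \cdot 21 = 3528$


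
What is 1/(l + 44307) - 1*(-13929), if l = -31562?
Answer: 177525106/12745 ≈ 13929.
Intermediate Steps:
1/(l + 44307) - 1*(-13929) = 1/(-31562 + 44307) - 1*(-13929) = 1/12745 + 13929 = 177525106/12745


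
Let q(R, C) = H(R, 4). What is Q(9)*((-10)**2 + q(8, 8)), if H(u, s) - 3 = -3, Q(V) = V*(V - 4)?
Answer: 4500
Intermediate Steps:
Q(V) = V*(-4 + V)
H(u, s) = 0 (H(u, s) = 3 - 3 = 0)
q(R, C) = 0
Q(9)*((-10)**2 + q(8, 8)) = (9*(-4 + 9))*((-10)**2 + 0) = (9*5)*(100 + 0) = 45*100 = 4500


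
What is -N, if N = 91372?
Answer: -91372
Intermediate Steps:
-N = -1*91372 = -91372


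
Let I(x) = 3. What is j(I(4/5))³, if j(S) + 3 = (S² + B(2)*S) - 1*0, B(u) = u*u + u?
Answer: 13824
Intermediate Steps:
B(u) = u + u² (B(u) = u² + u = u + u²)
j(S) = -3 + S² + 6*S (j(S) = -3 + ((S² + (2*(1 + 2))*S) - 1*0) = -3 + ((S² + (2*3)*S) + 0) = -3 + ((S² + 6*S) + 0) = -3 + (S² + 6*S) = -3 + S² + 6*S)
j(I(4/5))³ = (-3 + 3² + 6*3)³ = (-3 + 9 + 18)³ = 24³ = 13824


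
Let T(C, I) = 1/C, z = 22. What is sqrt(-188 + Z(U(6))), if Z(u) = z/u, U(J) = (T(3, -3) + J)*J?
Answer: I*sqrt(67659)/19 ≈ 13.69*I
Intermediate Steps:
U(J) = J*(1/3 + J) (U(J) = (1/3 + J)*J = J*(1/3 + J))
Z(u) = 22/u
sqrt(-188 + Z(U(6))) = sqrt(-188 + 22/((6*(1/3 + 6)))) = sqrt(-188 + 22/((6*(19/3)))) = sqrt(-188 + 22/38) = sqrt(-188 + 22*(1/38)) = sqrt(-188 + 11/19) = sqrt(-3561/19) = I*sqrt(67659)/19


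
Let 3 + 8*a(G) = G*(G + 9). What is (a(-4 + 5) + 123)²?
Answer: 982081/64 ≈ 15345.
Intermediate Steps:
a(G) = -3/8 + G*(9 + G)/8 (a(G) = -3/8 + (G*(G + 9))/8 = -3/8 + (G*(9 + G))/8 = -3/8 + G*(9 + G)/8)
(a(-4 + 5) + 123)² = ((-3/8 + (-4 + 5)²/8 + 9*(-4 + 5)/8) + 123)² = ((-3/8 + (⅛)*1² + (9/8)*1) + 123)² = ((-3/8 + (⅛)*1 + 9/8) + 123)² = ((-3/8 + ⅛ + 9/8) + 123)² = (7/8 + 123)² = (991/8)² = 982081/64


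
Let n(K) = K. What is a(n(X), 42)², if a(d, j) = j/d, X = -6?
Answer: 49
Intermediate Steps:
a(n(X), 42)² = (42/(-6))² = (42*(-⅙))² = (-7)² = 49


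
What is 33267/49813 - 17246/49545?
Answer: 789138517/2467985085 ≈ 0.31975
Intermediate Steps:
33267/49813 - 17246/49545 = 789138517/2467985085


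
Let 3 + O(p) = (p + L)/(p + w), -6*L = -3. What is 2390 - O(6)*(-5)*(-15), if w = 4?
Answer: 10265/4 ≈ 2566.3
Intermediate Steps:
L = 1/2 (L = -1/6*(-3) = 1/2 ≈ 0.50000)
O(p) = -3 + (1/2 + p)/(4 + p) (O(p) = -3 + (p + 1/2)/(p + 4) = -3 + (1/2 + p)/(4 + p))
2390 - O(6)*(-5)*(-15) = 2390 - ((-23 - 4*6)/(2*(4 + 6)))*(-5)*(-15) = 2390 - ((1/2)*(-23 - 24)/10)*(-5)*(-15) = 2390 - ((1/2)*(1/10)*(-47))*(-5)*(-15) = 2390 - (-47/20*(-5))*(-15) = 2390 - 47*(-15)/4 = 2390 - 1*(-705/4) = 2390 + 705/4 = 10265/4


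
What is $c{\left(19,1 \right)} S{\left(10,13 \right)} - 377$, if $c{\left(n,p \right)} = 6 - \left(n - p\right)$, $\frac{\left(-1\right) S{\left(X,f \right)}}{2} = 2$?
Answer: $-329$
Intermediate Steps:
$S{\left(X,f \right)} = -4$ ($S{\left(X,f \right)} = \left(-2\right) 2 = -4$)
$c{\left(n,p \right)} = 6 + p - n$
$c{\left(19,1 \right)} S{\left(10,13 \right)} - 377 = \left(6 + 1 - 19\right) \left(-4\right) - 377 = \left(-12\right) \left(-4\right) - 377 = 48 - 377 = -329$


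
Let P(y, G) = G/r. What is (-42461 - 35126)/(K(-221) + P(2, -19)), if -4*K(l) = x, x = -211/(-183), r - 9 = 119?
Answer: 1817397888/10229 ≈ 1.7767e+5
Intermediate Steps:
r = 128 (r = 9 + 119 = 128)
x = 211/183 (x = -211*(-1/183) = 211/183 ≈ 1.1530)
K(l) = -211/732 (K(l) = -1/4*211/183 = -211/732)
P(y, G) = G/128
(-42461 - 35126)/(K(-221) + P(2, -19)) = (-42461 - 35126)/(-211/732 + (1/128)*(-19)) = -77587/(-211/732 - 19/128) = -77587/(-10229/23424) = -77587*(-23424/10229) = 1817397888/10229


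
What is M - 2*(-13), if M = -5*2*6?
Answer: -34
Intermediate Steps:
M = -60 (M = -10*6 = -60)
M - 2*(-13) = -60 - 2*(-13) = -60 + 26 = -34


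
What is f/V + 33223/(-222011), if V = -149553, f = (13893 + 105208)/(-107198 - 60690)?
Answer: -834141760736161/5574286391902704 ≈ -0.14964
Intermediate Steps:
f = -119101/167888 (f = 119101/(-167888) = 119101*(-1/167888) = -119101/167888 ≈ -0.70941)
f/V + 33223/(-222011) = -119101/167888/(-149553) + 33223/(-222011) = -119101/167888*(-1/149553) + 33223*(-1/222011) = 119101/25108154064 - 33223/222011 = -834141760736161/5574286391902704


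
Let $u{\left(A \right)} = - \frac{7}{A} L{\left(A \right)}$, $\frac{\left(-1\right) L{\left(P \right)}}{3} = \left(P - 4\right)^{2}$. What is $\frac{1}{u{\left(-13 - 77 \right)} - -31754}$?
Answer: $\frac{15}{445384} \approx 3.3679 \cdot 10^{-5}$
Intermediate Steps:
$L{\left(P \right)} = - 3 \left(-4 + P\right)^{2}$ ($L{\left(P \right)} = - 3 \left(P - 4\right)^{2} = - 3 \left(-4 + P\right)^{2}$)
$u{\left(A \right)} = \frac{21 \left(-4 + A\right)^{2}}{A}$ ($u{\left(A \right)} = - \frac{7}{A} \left(- 3 \left(-4 + A\right)^{2}\right) = \frac{21 \left(-4 + A\right)^{2}}{A}$)
$\frac{1}{u{\left(-13 - 77 \right)} - -31754} = \frac{1}{\frac{21 \left(-4 - 90\right)^{2}}{-13 - 77} - -31754} = \frac{1}{\frac{21 \left(-4 - 90\right)^{2}}{-90} + 31754} = \frac{1}{21 \left(- \frac{1}{90}\right) \left(-94\right)^{2} + 31754} = \frac{1}{21 \left(- \frac{1}{90}\right) 8836 + 31754} = \frac{1}{- \frac{30926}{15} + 31754} = \frac{1}{\frac{445384}{15}} = \frac{15}{445384}$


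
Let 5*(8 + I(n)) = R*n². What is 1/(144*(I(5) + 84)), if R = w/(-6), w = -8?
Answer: 1/11904 ≈ 8.4005e-5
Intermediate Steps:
R = 4/3 (R = -8/(-6) = -8*(-⅙) = 4/3 ≈ 1.3333)
I(n) = -8 + 4*n²/15 (I(n) = -8 + (4*n²/3)/5 = -8 + 4*n²/15)
1/(144*(I(5) + 84)) = 1/(144*((-8 + (4/15)*5²) + 84)) = 1/(144*((-8 + (4/15)*25) + 84)) = 1/(144*((-8 + 20/3) + 84)) = 1/(144*(-4/3 + 84)) = 1/(144*(248/3)) = 1/11904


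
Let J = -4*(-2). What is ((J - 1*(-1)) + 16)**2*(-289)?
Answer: -180625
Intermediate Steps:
J = 8
((J - 1*(-1)) + 16)**2*(-289) = ((8 - 1*(-1)) + 16)**2*(-289) = ((8 + 1) + 16)**2*(-289) = (9 + 16)**2*(-289) = 25**2*(-289) = 625*(-289) = -180625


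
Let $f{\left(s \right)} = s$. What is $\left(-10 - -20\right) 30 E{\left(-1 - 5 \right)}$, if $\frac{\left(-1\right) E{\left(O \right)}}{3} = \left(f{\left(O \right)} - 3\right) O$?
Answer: $-48600$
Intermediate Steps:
$E{\left(O \right)} = - 3 O \left(-3 + O\right)$ ($E{\left(O \right)} = - 3 \left(O - 3\right) O = - 3 \left(-3 + O\right) O = - 3 O \left(-3 + O\right)$)
$\left(-10 - -20\right) 30 E{\left(-1 - 5 \right)} = \left(-10 - -20\right) 30 \cdot 3 \left(-1 - 5\right) \left(3 - \left(-1 - 5\right)\right) = \left(-10 + 20\right) 30 \cdot 3 \left(-1 - 5\right) \left(3 - \left(-1 - 5\right)\right) = 10 \cdot 30 \cdot 3 \left(-6\right) \left(3 - -6\right) = 300 \cdot 3 \left(-6\right) \left(3 + 6\right) = 300 \cdot 3 \left(-6\right) 9 = 300 \left(-162\right) = -48600$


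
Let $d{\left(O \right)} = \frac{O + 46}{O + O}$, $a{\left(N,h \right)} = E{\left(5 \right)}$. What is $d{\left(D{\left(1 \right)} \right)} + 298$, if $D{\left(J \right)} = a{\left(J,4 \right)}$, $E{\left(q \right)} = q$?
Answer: $\frac{3031}{10} \approx 303.1$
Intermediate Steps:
$a{\left(N,h \right)} = 5$
$D{\left(J \right)} = 5$
$d{\left(O \right)} = \frac{46 + O}{2 O}$
$d{\left(D{\left(1 \right)} \right)} + 298 = \frac{46 + 5}{2 \cdot 5} + 298 = \frac{1}{2} \cdot \frac{1}{5} \cdot 51 + 298 = \frac{51}{10} + 298 = \frac{3031}{10}$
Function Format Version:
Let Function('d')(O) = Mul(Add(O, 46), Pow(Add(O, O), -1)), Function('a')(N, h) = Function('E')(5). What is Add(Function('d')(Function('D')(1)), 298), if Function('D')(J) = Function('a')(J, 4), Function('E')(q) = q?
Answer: Rational(3031, 10) ≈ 303.10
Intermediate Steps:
Function('a')(N, h) = 5
Function('D')(J) = 5
Function('d')(O) = Mul(Rational(1, 2), Pow(O, -1), Add(46, O)) (Function('d')(O) = Mul(Add(46, O), Pow(Mul(2, O), -1)) = Mul(Add(46, O), Mul(Rational(1, 2), Pow(O, -1))) = Mul(Rational(1, 2), Pow(O, -1), Add(46, O)))
Add(Function('d')(Function('D')(1)), 298) = Add(Mul(Rational(1, 2), Pow(5, -1), Add(46, 5)), 298) = Add(Mul(Rational(1, 2), Rational(1, 5), 51), 298) = Add(Rational(51, 10), 298) = Rational(3031, 10)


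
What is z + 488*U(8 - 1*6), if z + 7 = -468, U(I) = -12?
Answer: -6331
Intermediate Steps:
z = -475 (z = -7 - 468 = -475)
z + 488*U(8 - 1*6) = -475 + 488*(-12) = -475 - 5856 = -6331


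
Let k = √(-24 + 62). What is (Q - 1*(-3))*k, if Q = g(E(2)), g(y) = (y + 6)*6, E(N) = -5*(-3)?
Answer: 129*√38 ≈ 795.21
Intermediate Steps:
E(N) = 15
g(y) = 36 + 6*y (g(y) = (6 + y)*6 = 36 + 6*y)
Q = 126 (Q = 36 + 6*15 = 36 + 90 = 126)
k = √38 ≈ 6.1644
(Q - 1*(-3))*k = (126 - 1*(-3))*√38 = (126 + 3)*√38 = 129*√38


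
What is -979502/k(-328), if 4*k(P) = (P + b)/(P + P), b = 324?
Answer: -642553312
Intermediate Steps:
k(P) = (324 + P)/(8*P) (k(P) = ((P + 324)/(P + P))/4 = ((324 + P)/((2*P)))/4 = ((324 + P)*(1/(2*P)))/4 = ((324 + P)/(2*P))/4 = (324 + P)/(8*P))
-979502/k(-328) = -979502*(-2624/(324 - 328)) = -979502/((⅛)*(-1/328)*(-4)) = -979502/1/656 = -979502*656 = -642553312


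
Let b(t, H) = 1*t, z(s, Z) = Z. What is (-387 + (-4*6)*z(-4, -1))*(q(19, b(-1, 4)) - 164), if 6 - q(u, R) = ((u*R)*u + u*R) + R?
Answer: -80949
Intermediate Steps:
b(t, H) = t
q(u, R) = 6 - R - R*u - R*u**2 (q(u, R) = 6 - (((u*R)*u + u*R) + R) = 6 - (((R*u)*u + R*u) + R) = 6 - ((R*u**2 + R*u) + R) = 6 - ((R*u + R*u**2) + R) = 6 - (R + R*u + R*u**2) = 6 + (-R - R*u - R*u**2) = 6 - R - R*u - R*u**2)
(-387 + (-4*6)*z(-4, -1))*(q(19, b(-1, 4)) - 164) = (-387 - 4*6*(-1))*((6 - 1*(-1) - 1*(-1)*19 - 1*(-1)*19**2) - 164) = (-387 - 24*(-1))*((6 + 1 + 19 - 1*(-1)*361) - 164) = (-387 + 24)*((6 + 1 + 19 + 361) - 164) = -363*(387 - 164) = -363*223 = -80949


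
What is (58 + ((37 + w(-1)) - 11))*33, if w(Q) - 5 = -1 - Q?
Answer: 2937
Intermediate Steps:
w(Q) = 4 - Q (w(Q) = 5 + (-1 - Q) = 4 - Q)
(58 + ((37 + w(-1)) - 11))*33 = (58 + ((37 + (4 - 1*(-1))) - 11))*33 = (58 + ((37 + (4 + 1)) - 11))*33 = (58 + ((37 + 5) - 11))*33 = (58 + (42 - 11))*33 = (58 + 31)*33 = 89*33 = 2937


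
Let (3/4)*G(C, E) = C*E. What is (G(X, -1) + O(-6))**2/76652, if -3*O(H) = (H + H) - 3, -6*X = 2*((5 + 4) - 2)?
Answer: 5329/6208812 ≈ 0.00085830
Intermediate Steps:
X = -7/3 (X = -((5 + 4) - 2)/3 = -(9 - 2)/3 = -7/3 ≈ -2.3333)
G(C, E) = 4*C*E/3 (G(C, E) = 4*(C*E)/3 = 4*C*E/3)
O(H) = 1 - 2*H/3 (O(H) = -((H + H) - 3)/3 = -(2*H - 3)/3 = -(-3 + 2*H)/3 = 1 - 2*H/3)
(G(X, -1) + O(-6))**2/76652 = ((4/3)*(-7/3)*(-1) + (1 - 2/3*(-6)))**2/76652 = (28/9 + (1 + 4))**2*(1/76652) = (28/9 + 5)**2*(1/76652) = (73/9)**2*(1/76652) = (5329/81)*(1/76652) = 5329/6208812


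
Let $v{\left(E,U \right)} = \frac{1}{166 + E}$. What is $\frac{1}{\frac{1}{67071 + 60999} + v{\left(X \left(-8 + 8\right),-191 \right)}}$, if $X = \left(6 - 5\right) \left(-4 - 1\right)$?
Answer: $\frac{5314905}{32059} \approx 165.79$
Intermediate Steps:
$X = -5$ ($X = 1 \left(-5\right) = -5$)
$\frac{1}{\frac{1}{67071 + 60999} + v{\left(X \left(-8 + 8\right),-191 \right)}} = \frac{1}{\frac{1}{67071 + 60999} + \frac{1}{166 - 5 \left(-8 + 8\right)}} = \frac{1}{\frac{1}{128070} + \frac{1}{166 - 0}} = \frac{1}{\frac{1}{128070} + \frac{1}{166 + 0}} = \frac{1}{\frac{1}{128070} + \frac{1}{166}} = \frac{1}{\frac{32059}{5314905}} = \frac{5314905}{32059}$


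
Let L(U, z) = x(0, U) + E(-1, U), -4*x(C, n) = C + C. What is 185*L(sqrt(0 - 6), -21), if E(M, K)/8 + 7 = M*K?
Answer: -10360 - 1480*I*sqrt(6) ≈ -10360.0 - 3625.2*I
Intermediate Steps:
x(C, n) = -C/2 (x(C, n) = -(C + C)/4 = -C/2)
E(M, K) = -56 + 8*K*M (E(M, K) = -56 + 8*(M*K) = -56 + 8*(K*M) = -56 + 8*K*M)
L(U, z) = -56 - 8*U (L(U, z) = -1/2*0 + (-56 + 8*U*(-1)) = 0 + (-56 - 8*U) = -56 - 8*U)
185*L(sqrt(0 - 6), -21) = 185*(-56 - 8*sqrt(0 - 6)) = 185*(-56 - 8*I*sqrt(6)) = -10360 - 1480*I*sqrt(6)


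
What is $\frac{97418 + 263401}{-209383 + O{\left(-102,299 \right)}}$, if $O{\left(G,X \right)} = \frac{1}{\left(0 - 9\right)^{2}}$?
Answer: $- \frac{29226339}{16960022} \approx -1.7232$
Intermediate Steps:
$O{\left(G,X \right)} = \frac{1}{81}$ ($O{\left(G,X \right)} = \frac{1}{\left(-9\right)^{2}} = \frac{1}{81}$)
$\frac{97418 + 263401}{-209383 + O{\left(-102,299 \right)}} = \frac{97418 + 263401}{-209383 + \frac{1}{81}} = \frac{360819}{- \frac{16960022}{81}} = 360819 \left(- \frac{81}{16960022}\right) = - \frac{29226339}{16960022}$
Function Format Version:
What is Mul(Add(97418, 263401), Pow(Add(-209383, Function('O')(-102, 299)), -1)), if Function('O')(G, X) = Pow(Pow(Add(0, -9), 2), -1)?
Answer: Rational(-29226339, 16960022) ≈ -1.7232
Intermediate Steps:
Function('O')(G, X) = Rational(1, 81) (Function('O')(G, X) = Pow(Pow(-9, 2), -1) = Pow(81, -1) = Rational(1, 81))
Mul(Add(97418, 263401), Pow(Add(-209383, Function('O')(-102, 299)), -1)) = Mul(Add(97418, 263401), Pow(Add(-209383, Rational(1, 81)), -1)) = Mul(360819, Pow(Rational(-16960022, 81), -1)) = Mul(360819, Rational(-81, 16960022)) = Rational(-29226339, 16960022)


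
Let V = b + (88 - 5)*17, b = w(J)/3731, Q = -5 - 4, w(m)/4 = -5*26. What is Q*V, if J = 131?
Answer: -3644253/287 ≈ -12698.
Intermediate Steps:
w(m) = -520 (w(m) = 4*(-5*26) = 4*(-130) = -520)
Q = -9
b = -40/287 (b = -520/3731 = -520*1/3731 = -40/287 ≈ -0.13937)
V = 404917/287 (V = -40/287 + (88 - 5)*17 = -40/287 + 83*17 = -40/287 + 1411 = 404917/287 ≈ 1410.9)
Q*V = -9*404917/287 = -3644253/287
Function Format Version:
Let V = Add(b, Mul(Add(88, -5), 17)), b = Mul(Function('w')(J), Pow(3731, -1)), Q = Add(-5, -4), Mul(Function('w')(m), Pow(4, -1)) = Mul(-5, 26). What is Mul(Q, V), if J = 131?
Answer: Rational(-3644253, 287) ≈ -12698.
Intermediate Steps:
Function('w')(m) = -520 (Function('w')(m) = Mul(4, Mul(-5, 26)) = Mul(4, -130) = -520)
Q = -9
b = Rational(-40, 287) (b = Mul(-520, Pow(3731, -1)) = Mul(-520, Rational(1, 3731)) = Rational(-40, 287) ≈ -0.13937)
V = Rational(404917, 287) (V = Add(Rational(-40, 287), Mul(Add(88, -5), 17)) = Add(Rational(-40, 287), Mul(83, 17)) = Add(Rational(-40, 287), 1411) = Rational(404917, 287) ≈ 1410.9)
Mul(Q, V) = Mul(-9, Rational(404917, 287)) = Rational(-3644253, 287)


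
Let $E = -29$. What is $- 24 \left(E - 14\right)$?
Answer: $1032$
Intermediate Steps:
$- 24 \left(E - 14\right) = - 24 \left(-29 - 14\right) = \left(-24\right) \left(-43\right) = 1032$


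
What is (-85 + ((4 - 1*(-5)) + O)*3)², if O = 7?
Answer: 1369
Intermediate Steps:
(-85 + ((4 - 1*(-5)) + O)*3)² = (-85 + ((4 - 1*(-5)) + 7)*3)² = (-85 + ((4 + 5) + 7)*3)² = (-85 + (9 + 7)*3)² = (-85 + 16*3)² = (-85 + 48)² = (-37)² = 1369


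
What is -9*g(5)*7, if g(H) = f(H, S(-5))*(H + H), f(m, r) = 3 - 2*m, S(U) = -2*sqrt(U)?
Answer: 4410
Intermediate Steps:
g(H) = 2*H*(3 - 2*H) (g(H) = (3 - 2*H)*(H + H) = (3 - 2*H)*(2*H) = 2*H*(3 - 2*H))
-9*g(5)*7 = -18*5*(3 - 2*5)*7 = -18*5*(3 - 10)*7 = -18*5*(-7)*7 = -9*(-70)*7 = 630*7 = 4410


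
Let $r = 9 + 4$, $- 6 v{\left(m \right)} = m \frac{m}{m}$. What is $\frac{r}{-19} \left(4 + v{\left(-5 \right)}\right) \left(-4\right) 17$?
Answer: $\frac{12818}{57} \approx 224.88$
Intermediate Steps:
$v{\left(m \right)} = - \frac{m}{6}$ ($v{\left(m \right)} = - \frac{m \frac{m}{m}}{6} = - \frac{m 1}{6} = - \frac{m}{6}$)
$r = 13$
$\frac{r}{-19} \left(4 + v{\left(-5 \right)}\right) \left(-4\right) 17 = \frac{13}{-19} \left(4 - - \frac{5}{6}\right) \left(-4\right) 17 = 13 \left(- \frac{1}{19}\right) \left(4 + \frac{5}{6}\right) \left(-4\right) 17 = - \frac{13 \cdot \frac{29}{6} \left(-4\right)}{19} \cdot 17 = \left(- \frac{13}{19}\right) \left(- \frac{58}{3}\right) 17 = \frac{754}{57} \cdot 17 = \frac{12818}{57}$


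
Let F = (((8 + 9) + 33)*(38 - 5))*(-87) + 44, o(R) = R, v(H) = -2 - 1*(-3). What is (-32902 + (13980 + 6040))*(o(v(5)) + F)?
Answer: 1848631410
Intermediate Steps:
v(H) = 1 (v(H) = -2 + 3 = 1)
F = -143506 (F = ((17 + 33)*33)*(-87) + 44 = (50*33)*(-87) + 44 = 1650*(-87) + 44 = -143550 + 44 = -143506)
(-32902 + (13980 + 6040))*(o(v(5)) + F) = (-32902 + (13980 + 6040))*(1 - 143506) = (-32902 + 20020)*(-143505) = -12882*(-143505) = 1848631410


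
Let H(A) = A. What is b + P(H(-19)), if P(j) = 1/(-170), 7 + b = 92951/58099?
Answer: -53394239/9876830 ≈ -5.4060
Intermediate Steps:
b = -313742/58099 (b = -7 + 92951/58099 = -313742/58099 ≈ -5.4001)
P(j) = -1/170
b + P(H(-19)) = -313742/58099 - 1/170 = -53394239/9876830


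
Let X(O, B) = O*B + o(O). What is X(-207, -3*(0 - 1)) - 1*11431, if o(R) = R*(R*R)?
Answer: -8881795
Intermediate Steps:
o(R) = R³ (o(R) = R*R² = R³)
X(O, B) = O³ + B*O (X(O, B) = O*B + O³ = B*O + O³ = O³ + B*O)
X(-207, -3*(0 - 1)) - 1*11431 = -207*(-3*(0 - 1) + (-207)²) - 1*11431 = -207*(-3*(-1) + 42849) - 11431 = -207*(3 + 42849) - 11431 = -207*42852 - 11431 = -8870364 - 11431 = -8881795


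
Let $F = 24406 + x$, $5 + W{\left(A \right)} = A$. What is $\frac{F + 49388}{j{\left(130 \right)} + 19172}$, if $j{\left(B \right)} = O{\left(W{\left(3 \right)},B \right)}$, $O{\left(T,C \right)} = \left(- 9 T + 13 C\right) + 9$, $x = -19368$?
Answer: $\frac{18142}{6963} \approx 2.6055$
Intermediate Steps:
$W{\left(A \right)} = -5 + A$
$O{\left(T,C \right)} = 9 - 9 T + 13 C$
$j{\left(B \right)} = 27 + 13 B$ ($j{\left(B \right)} = 9 - 9 \left(-5 + 3\right) + 13 B = 9 - -18 + 13 B = 9 + 18 + 13 B = 27 + 13 B$)
$F = 5038$ ($F = 24406 - 19368 = 5038$)
$\frac{F + 49388}{j{\left(130 \right)} + 19172} = \frac{5038 + 49388}{\left(27 + 13 \cdot 130\right) + 19172} = \frac{54426}{\left(27 + 1690\right) + 19172} = \frac{54426}{1717 + 19172} = \frac{54426}{20889} = 54426 \cdot \frac{1}{20889} = \frac{18142}{6963}$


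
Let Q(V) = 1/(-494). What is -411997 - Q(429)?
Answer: -203526517/494 ≈ -4.1200e+5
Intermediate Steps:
Q(V) = -1/494
-411997 - Q(429) = -411997 - 1*(-1/494) = -411997 + 1/494 = -203526517/494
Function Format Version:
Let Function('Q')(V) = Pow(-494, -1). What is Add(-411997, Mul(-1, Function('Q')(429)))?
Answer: Rational(-203526517, 494) ≈ -4.1200e+5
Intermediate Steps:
Function('Q')(V) = Rational(-1, 494)
Add(-411997, Mul(-1, Function('Q')(429))) = Add(-411997, Mul(-1, Rational(-1, 494))) = Add(-411997, Rational(1, 494)) = Rational(-203526517, 494)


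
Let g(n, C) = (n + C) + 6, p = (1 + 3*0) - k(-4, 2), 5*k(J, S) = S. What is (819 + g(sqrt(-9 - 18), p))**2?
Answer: 17039709/25 + 24768*I*sqrt(3)/5 ≈ 6.8159e+5 + 8579.9*I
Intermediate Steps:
k(J, S) = S/5
p = 3/5 (p = (1 + 3*0) - 2/5 = (1 + 0) - 1*2/5 = 1 - 2/5 = 3/5 ≈ 0.60000)
g(n, C) = 6 + C + n (g(n, C) = (C + n) + 6 = 6 + C + n)
(819 + g(sqrt(-9 - 18), p))**2 = (819 + (6 + 3/5 + sqrt(-9 - 18)))**2 = (819 + (6 + 3/5 + sqrt(-27)))**2 = (819 + (6 + 3/5 + 3*I*sqrt(3)))**2 = (819 + (33/5 + 3*I*sqrt(3)))**2 = (4128/5 + 3*I*sqrt(3))**2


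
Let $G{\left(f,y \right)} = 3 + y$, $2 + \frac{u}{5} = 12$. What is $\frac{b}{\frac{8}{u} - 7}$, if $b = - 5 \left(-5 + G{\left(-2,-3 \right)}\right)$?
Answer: $- \frac{625}{171} \approx -3.655$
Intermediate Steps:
$u = 50$ ($u = -10 + 5 \cdot 12 = -10 + 60 = 50$)
$b = 25$ ($b = - 5 \left(-5 + \left(3 - 3\right)\right) = - 5 \left(-5 + 0\right) = \left(-5\right) \left(-5\right) = 25$)
$\frac{b}{\frac{8}{u} - 7} = \frac{1}{\frac{8}{50} - 7} \cdot 25 = \frac{1}{8 \cdot \frac{1}{50} - 7} \cdot 25 = \frac{1}{\frac{4}{25} - 7} \cdot 25 = \frac{1}{- \frac{171}{25}} \cdot 25 = \left(- \frac{25}{171}\right) 25 = - \frac{625}{171}$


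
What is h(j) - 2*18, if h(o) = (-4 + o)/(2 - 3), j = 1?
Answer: -33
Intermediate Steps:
h(o) = 4 - o (h(o) = (-4 + o)/(-1) = (-4 + o)*(-1) = 4 - o)
h(j) - 2*18 = (4 - 1*1) - 2*18 = (4 - 1) - 36 = 3 - 36 = -33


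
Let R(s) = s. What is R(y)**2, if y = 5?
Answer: 25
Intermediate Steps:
R(y)**2 = 5**2 = 25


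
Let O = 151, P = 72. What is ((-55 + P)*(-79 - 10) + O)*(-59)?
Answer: 80358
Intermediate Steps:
((-55 + P)*(-79 - 10) + O)*(-59) = ((-55 + 72)*(-79 - 10) + 151)*(-59) = (17*(-89) + 151)*(-59) = (-1513 + 151)*(-59) = -1362*(-59) = 80358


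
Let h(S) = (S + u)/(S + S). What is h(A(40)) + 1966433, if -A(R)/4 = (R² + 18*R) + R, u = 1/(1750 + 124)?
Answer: 69574619635519/35381120 ≈ 1.9664e+6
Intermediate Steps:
u = 1/1874 ≈ 0.00053362
A(R) = -76*R - 4*R² (A(R) = -4*((R² + 18*R) + R) = -4*(R² + 19*R) = -76*R - 4*R²)
h(S) = (1/1874 + S)/(2*S) (h(S) = (S + 1/1874)/(S + S) = (1/1874 + S)/((2*S)) = (1/1874 + S)*(1/(2*S)) = (1/1874 + S)/(2*S))
h(A(40)) + 1966433 = (1 + 1874*(-4*40*(19 + 40)))/(3748*((-4*40*(19 + 40)))) + 1966433 = (1 + 1874*(-4*40*59))/(3748*((-4*40*59))) + 1966433 = (1/3748)*(1 + 1874*(-9440))/(-9440) + 1966433 = (1/3748)*(-1/9440)*(1 - 17690560) + 1966433 = (1/3748)*(-1/9440)*(-17690559) + 1966433 = 17690559/35381120 + 1966433 = 69574619635519/35381120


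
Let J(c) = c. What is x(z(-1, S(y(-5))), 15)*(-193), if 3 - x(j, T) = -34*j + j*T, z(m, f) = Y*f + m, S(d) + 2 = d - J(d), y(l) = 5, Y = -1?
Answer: -4246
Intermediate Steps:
S(d) = -2 (S(d) = -2 + (d - d) = -2 + 0 = -2)
z(m, f) = m - f (z(m, f) = -f + m = m - f)
x(j, T) = 3 + 34*j - T*j (x(j, T) = 3 - (-34*j + j*T) = 3 - (-34*j + T*j) = 3 + (34*j - T*j) = 3 + 34*j - T*j)
x(z(-1, S(y(-5))), 15)*(-193) = (3 + 34*(-1 - 1*(-2)) - 1*15*(-1 - 1*(-2)))*(-193) = (3 + 34*(-1 + 2) - 1*15*(-1 + 2))*(-193) = (3 + 34*1 - 1*15*1)*(-193) = (3 + 34 - 15)*(-193) = 22*(-193) = -4246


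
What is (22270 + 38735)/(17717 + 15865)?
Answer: 20335/11194 ≈ 1.8166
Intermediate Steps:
(22270 + 38735)/(17717 + 15865) = 61005/33582 = 61005*(1/33582) = 20335/11194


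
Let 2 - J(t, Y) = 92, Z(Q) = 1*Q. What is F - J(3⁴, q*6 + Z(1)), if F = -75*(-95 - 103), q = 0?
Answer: 14940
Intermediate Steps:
Z(Q) = Q
F = 14850 (F = -75*(-198) = 14850)
J(t, Y) = -90 (J(t, Y) = 2 - 1*92 = 2 - 92 = -90)
F - J(3⁴, q*6 + Z(1)) = 14850 - 1*(-90) = 14850 + 90 = 14940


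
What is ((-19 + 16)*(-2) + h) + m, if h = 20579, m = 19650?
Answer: 40235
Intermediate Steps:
((-19 + 16)*(-2) + h) + m = ((-19 + 16)*(-2) + 20579) + 19650 = (-3*(-2) + 20579) + 19650 = (6 + 20579) + 19650 = 20585 + 19650 = 40235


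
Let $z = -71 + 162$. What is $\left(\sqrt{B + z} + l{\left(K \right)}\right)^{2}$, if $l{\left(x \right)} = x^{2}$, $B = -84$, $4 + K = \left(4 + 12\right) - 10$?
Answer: $\left(4 + \sqrt{7}\right)^{2} \approx 44.166$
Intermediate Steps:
$z = 91$
$K = 2$ ($K = -4 + \left(\left(4 + 12\right) - 10\right) = -4 + \left(16 - 10\right) = -4 + 6 = 2$)
$\left(\sqrt{B + z} + l{\left(K \right)}\right)^{2} = \left(\sqrt{-84 + 91} + 2^{2}\right)^{2} = \left(\sqrt{7} + 4\right)^{2} = \left(4 + \sqrt{7}\right)^{2}$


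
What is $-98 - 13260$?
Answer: $-13358$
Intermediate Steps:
$-98 - 13260 = -13358$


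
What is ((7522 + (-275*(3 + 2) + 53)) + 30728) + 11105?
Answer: 48033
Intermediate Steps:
((7522 + (-275*(3 + 2) + 53)) + 30728) + 11105 = ((7522 + (-275*5 + 53)) + 30728) + 11105 = ((7522 + (-55*25 + 53)) + 30728) + 11105 = ((7522 + (-1375 + 53)) + 30728) + 11105 = ((7522 - 1322) + 30728) + 11105 = (6200 + 30728) + 11105 = 36928 + 11105 = 48033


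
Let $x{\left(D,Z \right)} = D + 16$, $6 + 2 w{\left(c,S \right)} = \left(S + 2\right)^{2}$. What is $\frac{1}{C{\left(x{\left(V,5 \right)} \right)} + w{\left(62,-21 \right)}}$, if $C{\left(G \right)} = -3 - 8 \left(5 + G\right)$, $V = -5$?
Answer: $\frac{2}{93} \approx 0.021505$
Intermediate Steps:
$w{\left(c,S \right)} = -3 + \frac{\left(2 + S\right)^{2}}{2}$ ($w{\left(c,S \right)} = -3 + \frac{\left(S + 2\right)^{2}}{2} = -3 + \frac{\left(2 + S\right)^{2}}{2}$)
$x{\left(D,Z \right)} = 16 + D$
$C{\left(G \right)} = -43 - 8 G$ ($C{\left(G \right)} = -3 - \left(40 + 8 G\right) = -43 - 8 G$)
$\frac{1}{C{\left(x{\left(V,5 \right)} \right)} + w{\left(62,-21 \right)}} = \frac{1}{\left(-43 - 8 \left(16 - 5\right)\right) - \left(3 - \frac{\left(2 - 21\right)^{2}}{2}\right)} = \frac{1}{\left(-43 - 88\right) - \left(3 - \frac{\left(-19\right)^{2}}{2}\right)} = \frac{1}{\left(-43 - 88\right) + \left(-3 + \frac{1}{2} \cdot 361\right)} = \frac{1}{-131 + \left(-3 + \frac{361}{2}\right)} = \frac{1}{-131 + \frac{355}{2}} = \frac{1}{\frac{93}{2}} = \frac{2}{93}$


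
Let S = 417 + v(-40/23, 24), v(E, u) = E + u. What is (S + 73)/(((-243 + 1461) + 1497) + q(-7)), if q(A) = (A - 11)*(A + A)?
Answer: 274/1587 ≈ 0.17265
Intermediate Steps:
q(A) = 2*A*(-11 + A) (q(A) = (-11 + A)*(2*A) = 2*A*(-11 + A))
S = 10103/23 (S = 417 + (-40/23 + 24) = 417 + 512/23 = 10103/23 ≈ 439.26)
(S + 73)/(((-243 + 1461) + 1497) + q(-7)) = (10103/23 + 73)/(((-243 + 1461) + 1497) + 2*(-7)*(-11 - 7)) = 11782/(23*((1218 + 1497) + 2*(-7)*(-18))) = 11782/(23*(2715 + 252)) = (11782/23)/2967 = (11782/23)*(1/2967) = 274/1587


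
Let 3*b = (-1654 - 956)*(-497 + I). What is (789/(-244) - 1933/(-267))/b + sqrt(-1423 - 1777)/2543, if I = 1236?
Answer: -260989/41885603640 + 40*I*sqrt(2)/2543 ≈ -6.231e-6 + 0.022245*I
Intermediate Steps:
b = -642930 (b = ((-1654 - 956)*(-497 + 1236))/3 = (-2610*739)/3 = (1/3)*(-1928790) = -642930)
(789/(-244) - 1933/(-267))/b + sqrt(-1423 - 1777)/2543 = (789/(-244) - 1933/(-267))/(-642930) + sqrt(-1423 - 1777)/2543 = (789*(-1/244) - 1933*(-1/267))*(-1/642930) + sqrt(-3200)*(1/2543) = (-789/244 + 1933/267)*(-1/642930) + (40*I*sqrt(2))*(1/2543) = (260989/65148)*(-1/642930) + 40*I*sqrt(2)/2543 = -260989/41885603640 + 40*I*sqrt(2)/2543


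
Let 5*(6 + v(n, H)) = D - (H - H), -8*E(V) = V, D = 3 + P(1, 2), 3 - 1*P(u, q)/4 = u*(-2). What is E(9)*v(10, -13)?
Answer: 63/40 ≈ 1.5750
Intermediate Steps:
P(u, q) = 12 + 8*u (P(u, q) = 12 - 4*u*(-2) = 12 - (-8)*u = 12 + 8*u)
D = 23 (D = 3 + (12 + 8*1) = 3 + (12 + 8) = 3 + 20 = 23)
E(V) = -V/8
v(n, H) = -7/5 (v(n, H) = -6 + (23 - (H - H))/5 = -6 + (23 - 1*0)/5 = -6 + (23 + 0)/5 = -6 + (⅕)*23 = -6 + 23/5 = -7/5)
E(9)*v(10, -13) = -⅛*9*(-7/5) = -9/8*(-7/5) = 63/40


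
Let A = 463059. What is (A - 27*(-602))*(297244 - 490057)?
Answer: -92417777469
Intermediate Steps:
(A - 27*(-602))*(297244 - 490057) = (463059 - 27*(-602))*(297244 - 490057) = (463059 + 16254)*(-192813) = 479313*(-192813) = -92417777469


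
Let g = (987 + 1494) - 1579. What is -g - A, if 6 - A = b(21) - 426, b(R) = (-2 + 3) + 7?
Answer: -1326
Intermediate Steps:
b(R) = 8 (b(R) = 1 + 7 = 8)
A = 424 (A = 6 - (8 - 426) = 6 - 1*(-418) = 6 + 418 = 424)
g = 902 (g = 2481 - 1579 = 902)
-g - A = -1*902 - 1*424 = -902 - 424 = -1326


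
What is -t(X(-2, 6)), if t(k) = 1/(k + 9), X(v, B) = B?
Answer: -1/15 ≈ -0.066667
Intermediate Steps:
t(k) = 1/(9 + k)
-t(X(-2, 6)) = -1/(9 + 6) = -1/15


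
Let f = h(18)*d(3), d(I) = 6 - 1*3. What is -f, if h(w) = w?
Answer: -54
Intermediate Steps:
d(I) = 3 (d(I) = 6 - 3 = 3)
f = 54 (f = 18*3 = 54)
-f = -1*54 = -54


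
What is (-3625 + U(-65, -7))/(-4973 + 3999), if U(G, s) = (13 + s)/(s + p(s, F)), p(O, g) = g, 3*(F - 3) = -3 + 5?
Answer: 9067/2435 ≈ 3.7236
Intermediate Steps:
F = 11/3 (F = 3 + (-3 + 5)/3 = 3 + (1/3)*2 = 3 + 2/3 = 11/3 ≈ 3.6667)
U(G, s) = (13 + s)/(11/3 + s) (U(G, s) = (13 + s)/(s + 11/3) = (13 + s)/(11/3 + s))
(-3625 + U(-65, -7))/(-4973 + 3999) = (-3625 + 3*(13 - 7)/(11 + 3*(-7)))/(-4973 + 3999) = (-3625 + 3*6/(11 - 21))/(-974) = (-3625 + 3*6/(-10))*(-1/974) = (-3625 + 3*(-1/10)*6)*(-1/974) = (-3625 - 9/5)*(-1/974) = -18134/5*(-1/974) = 9067/2435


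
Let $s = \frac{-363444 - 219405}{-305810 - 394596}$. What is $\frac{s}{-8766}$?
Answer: $- \frac{64761}{682195444} \approx -9.493 \cdot 10^{-5}$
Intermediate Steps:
$s = \frac{582849}{700406}$ ($s = - \frac{582849}{-700406} = \left(-582849\right) \left(- \frac{1}{700406}\right) = \frac{582849}{700406} \approx 0.83216$)
$\frac{s}{-8766} = \frac{582849}{700406 \left(-8766\right)} = \frac{582849}{700406} \left(- \frac{1}{8766}\right) = - \frac{64761}{682195444}$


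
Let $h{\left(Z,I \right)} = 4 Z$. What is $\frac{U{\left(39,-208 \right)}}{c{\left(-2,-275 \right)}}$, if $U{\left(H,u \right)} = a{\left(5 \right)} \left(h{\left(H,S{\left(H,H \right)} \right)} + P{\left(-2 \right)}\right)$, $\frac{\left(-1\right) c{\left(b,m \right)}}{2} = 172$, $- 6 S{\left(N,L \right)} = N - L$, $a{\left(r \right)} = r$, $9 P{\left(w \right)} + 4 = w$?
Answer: $- \frac{1165}{516} \approx -2.2578$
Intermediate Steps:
$P{\left(w \right)} = - \frac{4}{9} + \frac{w}{9}$
$S{\left(N,L \right)} = - \frac{N}{6} + \frac{L}{6}$ ($S{\left(N,L \right)} = - \frac{N - L}{6} = - \frac{N}{6} + \frac{L}{6}$)
$c{\left(b,m \right)} = -344$ ($c{\left(b,m \right)} = \left(-2\right) 172 = -344$)
$U{\left(H,u \right)} = - \frac{10}{3} + 20 H$ ($U{\left(H,u \right)} = 5 \left(4 H + \left(- \frac{4}{9} + \frac{1}{9} \left(-2\right)\right)\right) = 5 \left(4 H - \frac{2}{3}\right) = 5 \left(- \frac{2}{3} + 4 H\right) = - \frac{10}{3} + 20 H$)
$\frac{U{\left(39,-208 \right)}}{c{\left(-2,-275 \right)}} = \frac{- \frac{10}{3} + 20 \cdot 39}{-344} = \left(- \frac{10}{3} + 780\right) \left(- \frac{1}{344}\right) = \frac{2330}{3} \left(- \frac{1}{344}\right) = - \frac{1165}{516}$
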